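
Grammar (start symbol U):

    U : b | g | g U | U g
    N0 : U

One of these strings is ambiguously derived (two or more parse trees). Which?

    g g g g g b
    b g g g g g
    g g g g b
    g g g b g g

g g g g g b: 1 tree
b g g g g g: 1 tree
g g g g b: 1 tree
g g g b g g: 10 trees

g g g b g g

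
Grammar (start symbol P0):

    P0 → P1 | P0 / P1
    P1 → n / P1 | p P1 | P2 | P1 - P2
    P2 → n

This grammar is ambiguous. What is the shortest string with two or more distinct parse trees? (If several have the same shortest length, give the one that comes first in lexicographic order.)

n / n

length 1: no string has ≥2 trees
length 2: no string has ≥2 trees
length 3: n / n has 2 parse trees

Two derivations of n / n:
  P0 ⇒ P1 ⇒ n / P1 ⇒ n / P2 ⇒ n / n
  P0 ⇒ P0 / P1 ⇒ P1 / P1 ⇒ P2 / P1 ⇒ n / P1 ⇒ n / P2 ⇒ n / n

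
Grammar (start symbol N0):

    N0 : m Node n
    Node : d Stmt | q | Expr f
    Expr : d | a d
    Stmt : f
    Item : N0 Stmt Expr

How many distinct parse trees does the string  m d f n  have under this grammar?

Parse trees for m d f n:
  [N0 m [Node d [Stmt f]] n]
  [N0 m [Node [Expr d] f] n]

2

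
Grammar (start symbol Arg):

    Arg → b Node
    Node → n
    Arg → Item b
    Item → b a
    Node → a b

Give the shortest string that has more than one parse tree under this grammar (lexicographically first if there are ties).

b a b

length 2: no string has ≥2 trees
length 3: b a b has 2 parse trees

Two derivations of b a b:
  Arg ⇒ b Node ⇒ b a b
  Arg ⇒ Item b ⇒ b a b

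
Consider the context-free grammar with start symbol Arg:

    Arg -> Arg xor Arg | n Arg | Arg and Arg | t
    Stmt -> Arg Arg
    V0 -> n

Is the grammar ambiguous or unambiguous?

Witness: n t and t

Derivation 1: Arg ⇒ n Arg ⇒ n Arg and Arg ⇒ n t and Arg ⇒ n t and t
Derivation 2: Arg ⇒ Arg and Arg ⇒ n Arg and Arg ⇒ n t and Arg ⇒ n t and t

Two distinct leftmost derivations for the same string.

Ambiguous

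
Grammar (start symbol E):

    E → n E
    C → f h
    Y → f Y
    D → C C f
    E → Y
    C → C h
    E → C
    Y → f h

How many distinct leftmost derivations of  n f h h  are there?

Parse trees for n f h h:
  [E n [E [C [C f h] h]]]

1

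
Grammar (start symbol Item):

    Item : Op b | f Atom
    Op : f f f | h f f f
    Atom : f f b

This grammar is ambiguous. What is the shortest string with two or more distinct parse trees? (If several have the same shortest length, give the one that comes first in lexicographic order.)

f f f b

length 4: f f f b has 2 parse trees

Two derivations of f f f b:
  Item ⇒ Op b ⇒ f f f b
  Item ⇒ f Atom ⇒ f f f b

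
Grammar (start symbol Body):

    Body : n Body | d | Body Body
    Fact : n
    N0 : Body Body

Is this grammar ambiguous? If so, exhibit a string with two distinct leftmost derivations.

Ambiguous

Witness: d d d

Derivation 1: Body ⇒ Body Body ⇒ d Body ⇒ d Body Body ⇒ d d Body ⇒ d d d
Derivation 2: Body ⇒ Body Body ⇒ Body Body Body ⇒ d Body Body ⇒ d d Body ⇒ d d d

Two distinct leftmost derivations for the same string.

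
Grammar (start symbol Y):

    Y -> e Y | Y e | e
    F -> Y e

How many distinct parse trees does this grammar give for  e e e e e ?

Parse trees for e e e e e (showing first 6 of 16):
  [Y e [Y e [Y e [Y e [Y e]]]]]
  [Y e [Y e [Y e [Y [Y e] e]]]]
  [Y e [Y e [Y [Y e [Y e]] e]]]
  [Y e [Y e [Y [Y [Y e] e] e]]]
  [Y e [Y [Y e [Y e [Y e]]] e]]
  [Y e [Y [Y e [Y [Y e] e]] e]]

16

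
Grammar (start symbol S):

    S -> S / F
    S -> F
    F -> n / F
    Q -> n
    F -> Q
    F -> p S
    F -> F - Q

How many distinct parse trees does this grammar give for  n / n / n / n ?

Parse trees for n / n / n / n:
  [S [S [F [Q n]]] / [F n / [F n / [F [Q n]]]]]
  [S [S [S [F [Q n]]] / [F [Q n]]] / [F n / [F [Q n]]]]
  [S [S [F n / [F [Q n]]]] / [F n / [F [Q n]]]]
  [S [S [S [F [Q n]]] / [F n / [F [Q n]]]] / [F [Q n]]]
  [S [S [S [S [F [Q n]]] / [F [Q n]]] / [F [Q n]]] / [F [Q n]]]
  [S [S [S [F n / [F [Q n]]]] / [F [Q n]]] / [F [Q n]]]
  [S [S [F n / [F n / [F [Q n]]]]] / [F [Q n]]]
  [S [F n / [F n / [F n / [F [Q n]]]]]]

8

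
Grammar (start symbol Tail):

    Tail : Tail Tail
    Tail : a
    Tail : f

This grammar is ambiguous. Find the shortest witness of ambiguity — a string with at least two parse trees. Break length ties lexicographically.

a a a

length 1: no string has ≥2 trees
length 2: no string has ≥2 trees
length 3: a a a has 2 parse trees

Two derivations of a a a:
  Tail ⇒ Tail Tail ⇒ Tail Tail Tail ⇒ a Tail Tail ⇒ a a Tail ⇒ a a a
  Tail ⇒ Tail Tail ⇒ a Tail ⇒ a Tail Tail ⇒ a a Tail ⇒ a a a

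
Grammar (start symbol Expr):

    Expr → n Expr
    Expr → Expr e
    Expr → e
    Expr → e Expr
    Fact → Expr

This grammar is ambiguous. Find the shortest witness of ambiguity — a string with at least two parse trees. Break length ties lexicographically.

e e

length 1: no string has ≥2 trees
length 2: e e has 2 parse trees

Two derivations of e e:
  Expr ⇒ Expr e ⇒ e e
  Expr ⇒ e Expr ⇒ e e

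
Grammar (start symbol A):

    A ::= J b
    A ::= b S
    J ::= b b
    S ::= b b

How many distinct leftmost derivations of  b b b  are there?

Parse trees for b b b:
  [A [J b b] b]
  [A b [S b b]]

2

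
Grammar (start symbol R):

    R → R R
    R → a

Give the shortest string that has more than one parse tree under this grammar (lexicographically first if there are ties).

a a a

length 1: no string has ≥2 trees
length 2: no string has ≥2 trees
length 3: a a a has 2 parse trees

Two derivations of a a a:
  R ⇒ R R ⇒ R R R ⇒ a R R ⇒ a a R ⇒ a a a
  R ⇒ R R ⇒ a R ⇒ a R R ⇒ a a R ⇒ a a a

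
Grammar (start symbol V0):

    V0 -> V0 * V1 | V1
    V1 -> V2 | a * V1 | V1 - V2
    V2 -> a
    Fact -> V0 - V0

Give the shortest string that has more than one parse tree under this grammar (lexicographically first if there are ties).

length 1: no string has ≥2 trees
length 3: a * a has 2 parse trees

Two derivations of a * a:
  V0 ⇒ V0 * V1 ⇒ V1 * V1 ⇒ V2 * V1 ⇒ a * V1 ⇒ a * V2 ⇒ a * a
  V0 ⇒ V1 ⇒ a * V1 ⇒ a * V2 ⇒ a * a

a * a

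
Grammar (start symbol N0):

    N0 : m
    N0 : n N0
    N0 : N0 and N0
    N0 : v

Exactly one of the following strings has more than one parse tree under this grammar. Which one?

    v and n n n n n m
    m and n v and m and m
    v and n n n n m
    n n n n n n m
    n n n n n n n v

m and n v and m and m

v and n n n n n m: 1 tree
m and n v and m and m: 9 trees
v and n n n n m: 1 tree
n n n n n n m: 1 tree
n n n n n n n v: 1 tree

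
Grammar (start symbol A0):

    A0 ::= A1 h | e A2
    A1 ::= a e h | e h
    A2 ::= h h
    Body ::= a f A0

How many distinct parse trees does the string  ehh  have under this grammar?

2

Parse trees for ehh:
  [A0 [A1 e h] h]
  [A0 e [A2 h h]]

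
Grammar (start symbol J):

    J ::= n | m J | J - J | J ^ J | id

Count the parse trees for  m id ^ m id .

2

Parse trees for m id ^ m id:
  [J m [J [J id] ^ [J m [J id]]]]
  [J [J m [J id]] ^ [J m [J id]]]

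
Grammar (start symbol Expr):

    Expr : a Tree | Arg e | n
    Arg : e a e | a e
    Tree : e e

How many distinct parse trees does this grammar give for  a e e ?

Parse trees for a e e:
  [Expr a [Tree e e]]
  [Expr [Arg a e] e]

2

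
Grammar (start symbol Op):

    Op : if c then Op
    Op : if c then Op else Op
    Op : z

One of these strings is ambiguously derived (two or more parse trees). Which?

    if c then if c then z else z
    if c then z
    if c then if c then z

if c then if c then z else z

if c then if c then z else z: 2 trees
if c then z: 1 tree
if c then if c then z: 1 tree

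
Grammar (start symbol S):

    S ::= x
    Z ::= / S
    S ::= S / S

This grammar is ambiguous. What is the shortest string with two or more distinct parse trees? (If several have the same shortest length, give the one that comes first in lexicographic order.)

x / x / x

length 1: no string has ≥2 trees
length 3: no string has ≥2 trees
length 5: x / x / x has 2 parse trees

Two derivations of x / x / x:
  S ⇒ S / S ⇒ x / S ⇒ x / S / S ⇒ x / x / S ⇒ x / x / x
  S ⇒ S / S ⇒ S / S / S ⇒ x / S / S ⇒ x / x / S ⇒ x / x / x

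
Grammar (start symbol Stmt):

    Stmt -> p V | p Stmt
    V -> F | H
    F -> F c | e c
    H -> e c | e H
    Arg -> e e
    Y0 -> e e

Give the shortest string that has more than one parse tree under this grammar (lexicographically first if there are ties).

length 3: p e c has 2 parse trees

Two derivations of p e c:
  Stmt ⇒ p V ⇒ p F ⇒ p e c
  Stmt ⇒ p V ⇒ p H ⇒ p e c

p e c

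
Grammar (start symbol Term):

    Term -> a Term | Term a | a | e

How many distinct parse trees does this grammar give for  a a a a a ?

16

Parse trees for a a a a a (showing first 6 of 16):
  [Term a [Term a [Term a [Term a [Term a]]]]]
  [Term a [Term a [Term a [Term [Term a] a]]]]
  [Term a [Term a [Term [Term a [Term a]] a]]]
  [Term a [Term a [Term [Term [Term a] a] a]]]
  [Term a [Term [Term a [Term a [Term a]]] a]]
  [Term a [Term [Term a [Term [Term a] a]] a]]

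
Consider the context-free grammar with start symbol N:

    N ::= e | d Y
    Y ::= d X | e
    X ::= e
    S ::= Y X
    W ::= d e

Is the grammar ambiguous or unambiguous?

(S, W are unreachable from N, so their rules don't affect L(N).) Restricted to the reachable nonterminals, every rule has the form A → t or A → t B, and no two rules for the same A share a first terminal. The grammar encodes a DFA — one run per string.

Unambiguous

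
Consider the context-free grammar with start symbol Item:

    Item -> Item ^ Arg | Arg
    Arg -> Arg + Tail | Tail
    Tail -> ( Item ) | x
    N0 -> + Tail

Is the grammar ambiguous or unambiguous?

Only Item, Arg, Tail are reachable from Item; ignoring the rest: Item → Item ^ Arg | Arg  ;  Arg → Arg + Tail | Tail  — a left-associative chain with Tail at the bottom. Each string factors uniquely by precedence.

Unambiguous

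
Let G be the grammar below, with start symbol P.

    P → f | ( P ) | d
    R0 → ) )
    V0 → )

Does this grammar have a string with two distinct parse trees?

(R0, V0 are unreachable from P, so their rules don't affect L(P).) Each string is a nest of matched brackets around a single atom. An opening bracket forces the recursive rule; an atom forces the base rule.

Unambiguous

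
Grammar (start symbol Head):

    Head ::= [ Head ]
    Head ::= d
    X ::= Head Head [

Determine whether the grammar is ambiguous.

Only Head is reachable from Head; ignoring the rest: Each string is a nest of matched brackets around a single atom. An opening bracket forces the recursive rule; an atom forces the base rule.

Unambiguous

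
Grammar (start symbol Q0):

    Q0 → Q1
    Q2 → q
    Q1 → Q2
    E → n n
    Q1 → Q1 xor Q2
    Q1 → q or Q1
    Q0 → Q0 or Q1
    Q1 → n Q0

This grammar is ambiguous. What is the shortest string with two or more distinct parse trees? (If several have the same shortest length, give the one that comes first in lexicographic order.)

q or q

length 1: no string has ≥2 trees
length 2: no string has ≥2 trees
length 3: q or q has 2 parse trees

Two derivations of q or q:
  Q0 ⇒ Q1 ⇒ q or Q1 ⇒ q or Q2 ⇒ q or q
  Q0 ⇒ Q0 or Q1 ⇒ Q1 or Q1 ⇒ Q2 or Q1 ⇒ q or Q1 ⇒ q or Q2 ⇒ q or q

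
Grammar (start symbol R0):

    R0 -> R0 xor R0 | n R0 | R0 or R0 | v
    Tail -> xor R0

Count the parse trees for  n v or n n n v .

2

Parse trees for n v or n n n v:
  [R0 n [R0 [R0 v] or [R0 n [R0 n [R0 n [R0 v]]]]]]
  [R0 [R0 n [R0 v]] or [R0 n [R0 n [R0 n [R0 v]]]]]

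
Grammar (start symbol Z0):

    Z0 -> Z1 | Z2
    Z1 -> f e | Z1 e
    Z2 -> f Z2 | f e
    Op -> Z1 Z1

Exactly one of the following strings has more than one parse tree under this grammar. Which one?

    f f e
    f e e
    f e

f e

f f e: 1 tree
f e e: 1 tree
f e: 2 trees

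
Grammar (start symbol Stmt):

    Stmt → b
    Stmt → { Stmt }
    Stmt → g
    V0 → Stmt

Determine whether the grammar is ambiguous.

Only Stmt is reachable from Stmt; ignoring the rest: L(Stmt) is { openⁿ atom closeⁿ : n ≥ 0 }. The bracket depth fixes n, and the derivation is forced at every step.

Unambiguous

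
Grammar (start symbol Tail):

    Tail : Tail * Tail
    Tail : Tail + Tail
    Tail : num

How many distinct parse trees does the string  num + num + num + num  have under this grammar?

5

Parse trees for num + num + num + num:
  [Tail [Tail num] + [Tail [Tail num] + [Tail [Tail num] + [Tail num]]]]
  [Tail [Tail num] + [Tail [Tail [Tail num] + [Tail num]] + [Tail num]]]
  [Tail [Tail [Tail num] + [Tail num]] + [Tail [Tail num] + [Tail num]]]
  [Tail [Tail [Tail num] + [Tail [Tail num] + [Tail num]]] + [Tail num]]
  [Tail [Tail [Tail [Tail num] + [Tail num]] + [Tail num]] + [Tail num]]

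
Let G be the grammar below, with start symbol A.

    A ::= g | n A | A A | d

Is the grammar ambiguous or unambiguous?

Witness: d d d

Derivation 1: A ⇒ A A ⇒ A A A ⇒ d A A ⇒ d d A ⇒ d d d
Derivation 2: A ⇒ A A ⇒ d A ⇒ d A A ⇒ d d A ⇒ d d d

Two distinct leftmost derivations for the same string.

Ambiguous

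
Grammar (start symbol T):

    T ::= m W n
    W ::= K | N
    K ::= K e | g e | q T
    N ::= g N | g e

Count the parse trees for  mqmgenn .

Parse trees for mqmgenn:
  [T m [W [K q [T m [W [K g e]] n]]] n]
  [T m [W [K q [T m [W [N g e]] n]]] n]

2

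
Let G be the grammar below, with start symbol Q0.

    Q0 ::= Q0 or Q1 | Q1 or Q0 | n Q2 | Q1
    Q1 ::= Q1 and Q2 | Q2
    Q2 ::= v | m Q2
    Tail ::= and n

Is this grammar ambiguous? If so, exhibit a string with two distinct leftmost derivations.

Ambiguous

Witness: v or v

Derivation 1: Q0 ⇒ Q0 or Q1 ⇒ Q1 or Q1 ⇒ Q2 or Q1 ⇒ v or Q1 ⇒ v or Q2 ⇒ v or v
Derivation 2: Q0 ⇒ Q1 or Q0 ⇒ Q2 or Q0 ⇒ v or Q0 ⇒ v or Q1 ⇒ v or Q2 ⇒ v or v

Two distinct leftmost derivations for the same string.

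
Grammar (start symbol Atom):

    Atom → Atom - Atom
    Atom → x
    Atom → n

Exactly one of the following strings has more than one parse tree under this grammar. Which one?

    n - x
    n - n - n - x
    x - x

n - n - n - x

n - x: 1 tree
n - n - n - x: 5 trees
x - x: 1 tree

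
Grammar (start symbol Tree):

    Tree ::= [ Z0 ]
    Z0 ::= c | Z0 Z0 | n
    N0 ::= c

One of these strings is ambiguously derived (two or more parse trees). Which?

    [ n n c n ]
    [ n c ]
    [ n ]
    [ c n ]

[ n n c n ]: 5 trees
[ n c ]: 1 tree
[ n ]: 1 tree
[ c n ]: 1 tree

[ n n c n ]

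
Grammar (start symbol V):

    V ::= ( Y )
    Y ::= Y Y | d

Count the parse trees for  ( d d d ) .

Parse trees for ( d d d ):
  [V ( [Y [Y d] [Y [Y d] [Y d]]] )]
  [V ( [Y [Y [Y d] [Y d]] [Y d]] )]

2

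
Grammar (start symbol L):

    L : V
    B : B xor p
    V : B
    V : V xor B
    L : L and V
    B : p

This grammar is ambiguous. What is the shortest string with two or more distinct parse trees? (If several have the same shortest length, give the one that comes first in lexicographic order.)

length 1: no string has ≥2 trees
length 3: p xor p has 2 parse trees

Two derivations of p xor p:
  L ⇒ V ⇒ B ⇒ B xor p ⇒ p xor p
  L ⇒ V ⇒ V xor B ⇒ B xor B ⇒ p xor B ⇒ p xor p

p xor p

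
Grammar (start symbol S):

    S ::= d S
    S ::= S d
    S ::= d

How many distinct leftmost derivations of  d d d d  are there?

8

Parse trees for d d d d:
  [S d [S d [S d [S d]]]]
  [S d [S d [S [S d] d]]]
  [S d [S [S d [S d]] d]]
  [S d [S [S [S d] d] d]]
  [S [S d [S d [S d]]] d]
  [S [S d [S [S d] d]] d]
  [S [S [S d [S d]] d] d]
  [S [S [S [S d] d] d] d]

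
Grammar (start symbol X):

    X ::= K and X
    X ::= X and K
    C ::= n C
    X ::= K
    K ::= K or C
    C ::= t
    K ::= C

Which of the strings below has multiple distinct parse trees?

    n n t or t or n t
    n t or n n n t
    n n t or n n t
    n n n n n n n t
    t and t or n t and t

t and t or n t and t

n n t or t or n t: 1 tree
n t or n n n t: 1 tree
n n t or n n t: 1 tree
n n n n n n n t: 1 tree
t and t or n t and t: 4 trees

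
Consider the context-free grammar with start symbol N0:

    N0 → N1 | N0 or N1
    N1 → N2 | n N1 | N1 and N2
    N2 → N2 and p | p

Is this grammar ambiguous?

Witness: p and p

Derivation 1: N0 ⇒ N1 ⇒ N2 ⇒ N2 and p ⇒ p and p
Derivation 2: N0 ⇒ N1 ⇒ N1 and N2 ⇒ N2 and N2 ⇒ p and N2 ⇒ p and p

Two distinct leftmost derivations for the same string.

Ambiguous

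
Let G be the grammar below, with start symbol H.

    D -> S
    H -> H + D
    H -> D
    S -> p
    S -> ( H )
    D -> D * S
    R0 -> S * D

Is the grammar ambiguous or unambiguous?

Unambiguous

Only H, D, S are reachable from H; ignoring the rest: This is a standard precedence ladder (H over D over S), with each level left-recursive on its own operator ('+' at H, '*' at D). That structure is LR(1), hence unambiguous.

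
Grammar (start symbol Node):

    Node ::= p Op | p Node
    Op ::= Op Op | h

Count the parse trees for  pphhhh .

Parse trees for pphhhh:
  [Node p [Node p [Op [Op h] [Op [Op h] [Op [Op h] [Op h]]]]]]
  [Node p [Node p [Op [Op h] [Op [Op [Op h] [Op h]] [Op h]]]]]
  [Node p [Node p [Op [Op [Op h] [Op h]] [Op [Op h] [Op h]]]]]
  [Node p [Node p [Op [Op [Op h] [Op [Op h] [Op h]]] [Op h]]]]
  [Node p [Node p [Op [Op [Op [Op h] [Op h]] [Op h]] [Op h]]]]

5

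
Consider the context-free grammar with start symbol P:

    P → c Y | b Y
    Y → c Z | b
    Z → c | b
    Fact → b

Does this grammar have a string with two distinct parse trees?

Unambiguous

Only P, Y, Z are reachable from P; ignoring the rest: The reachable rules are right-linear with at most one rule per (nonterminal, next-terminal) pair. Each input token forces the next rule, so parsing is deterministic.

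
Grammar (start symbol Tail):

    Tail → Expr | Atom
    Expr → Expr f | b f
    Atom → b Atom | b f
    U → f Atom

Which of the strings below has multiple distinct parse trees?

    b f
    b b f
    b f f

b f: 2 trees
b b f: 1 tree
b f f: 1 tree

b f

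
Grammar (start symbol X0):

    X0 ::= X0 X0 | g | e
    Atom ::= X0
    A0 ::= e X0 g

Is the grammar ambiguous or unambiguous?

Witness: e e e

Derivation 1: X0 ⇒ X0 X0 ⇒ X0 X0 X0 ⇒ e X0 X0 ⇒ e e X0 ⇒ e e e
Derivation 2: X0 ⇒ X0 X0 ⇒ e X0 ⇒ e X0 X0 ⇒ e e X0 ⇒ e e e

Two distinct leftmost derivations for the same string.

Ambiguous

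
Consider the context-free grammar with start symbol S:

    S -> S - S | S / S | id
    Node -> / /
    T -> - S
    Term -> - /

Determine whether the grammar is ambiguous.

Witness: id - id - id

Derivation 1: S ⇒ S - S ⇒ S - S - S ⇒ id - S - S ⇒ id - id - S ⇒ id - id - id
Derivation 2: S ⇒ S - S ⇒ id - S ⇒ id - S - S ⇒ id - id - S ⇒ id - id - id

Two distinct leftmost derivations for the same string.

Ambiguous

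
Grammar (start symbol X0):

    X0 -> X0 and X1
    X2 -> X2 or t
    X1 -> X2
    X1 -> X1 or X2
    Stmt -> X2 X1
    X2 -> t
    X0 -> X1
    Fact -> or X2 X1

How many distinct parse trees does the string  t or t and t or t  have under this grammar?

4

Parse trees for t or t and t or t:
  [X0 [X0 [X1 [X2 [X2 t] or t]]] and [X1 [X2 [X2 t] or t]]]
  [X0 [X0 [X1 [X2 [X2 t] or t]]] and [X1 [X1 [X2 t]] or [X2 t]]]
  [X0 [X0 [X1 [X1 [X2 t]] or [X2 t]]] and [X1 [X2 [X2 t] or t]]]
  [X0 [X0 [X1 [X1 [X2 t]] or [X2 t]]] and [X1 [X1 [X2 t]] or [X2 t]]]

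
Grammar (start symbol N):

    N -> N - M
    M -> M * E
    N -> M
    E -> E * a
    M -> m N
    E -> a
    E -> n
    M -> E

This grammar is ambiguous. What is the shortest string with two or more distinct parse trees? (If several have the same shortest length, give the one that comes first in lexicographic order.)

length 1: no string has ≥2 trees
length 2: no string has ≥2 trees
length 3: a * a has 2 parse trees

Two derivations of a * a:
  N ⇒ M ⇒ M * E ⇒ E * E ⇒ a * E ⇒ a * a
  N ⇒ M ⇒ E ⇒ E * a ⇒ a * a

a * a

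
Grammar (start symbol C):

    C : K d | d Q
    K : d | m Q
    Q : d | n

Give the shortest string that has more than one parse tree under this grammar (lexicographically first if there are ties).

length 2: d d has 2 parse trees

Two derivations of d d:
  C ⇒ K d ⇒ d d
  C ⇒ d Q ⇒ d d

d d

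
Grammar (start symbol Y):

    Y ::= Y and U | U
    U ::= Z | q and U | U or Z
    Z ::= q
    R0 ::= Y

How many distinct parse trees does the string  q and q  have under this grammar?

2

Parse trees for q and q:
  [Y [Y [U [Z q]]] and [U [Z q]]]
  [Y [U q and [U [Z q]]]]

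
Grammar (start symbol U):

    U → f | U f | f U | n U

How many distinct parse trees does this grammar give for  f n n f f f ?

Parse trees for f n n f f f (showing first 6 of 16):
  [U [U [U f [U n [U n [U f]]]] f] f]
  [U [U f [U [U n [U n [U f]]] f]] f]
  [U [U f [U n [U [U n [U f]] f]]] f]
  [U [U f [U n [U n [U [U f] f]]]] f]
  [U [U f [U n [U n [U f [U f]]]]] f]
  [U f [U [U [U n [U n [U f]]] f] f]]

16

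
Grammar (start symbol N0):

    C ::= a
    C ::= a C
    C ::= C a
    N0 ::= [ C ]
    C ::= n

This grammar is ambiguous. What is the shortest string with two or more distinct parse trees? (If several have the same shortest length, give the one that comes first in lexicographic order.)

[ a a ]

length 3: no string has ≥2 trees
length 4: [ a a ] has 2 parse trees

Two derivations of [ a a ]:
  N0 ⇒ [ C ] ⇒ [ a C ] ⇒ [ a a ]
  N0 ⇒ [ C ] ⇒ [ C a ] ⇒ [ a a ]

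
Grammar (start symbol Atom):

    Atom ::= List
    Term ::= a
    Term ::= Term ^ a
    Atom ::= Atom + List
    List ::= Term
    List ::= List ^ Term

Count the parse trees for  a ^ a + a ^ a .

Parse trees for a ^ a + a ^ a:
  [Atom [Atom [List [Term [Term a] ^ a]]] + [List [Term [Term a] ^ a]]]
  [Atom [Atom [List [Term [Term a] ^ a]]] + [List [List [Term a]] ^ [Term a]]]
  [Atom [Atom [List [List [Term a]] ^ [Term a]]] + [List [Term [Term a] ^ a]]]
  [Atom [Atom [List [List [Term a]] ^ [Term a]]] + [List [List [Term a]] ^ [Term a]]]

4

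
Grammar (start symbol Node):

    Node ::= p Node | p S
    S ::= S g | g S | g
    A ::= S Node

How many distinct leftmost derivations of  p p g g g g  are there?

Parse trees for p p g g g g:
  [Node p [Node p [S [S [S [S g] g] g] g]]]
  [Node p [Node p [S [S [S g [S g]] g] g]]]
  [Node p [Node p [S [S g [S [S g] g]] g]]]
  [Node p [Node p [S [S g [S g [S g]]] g]]]
  [Node p [Node p [S g [S [S [S g] g] g]]]]
  [Node p [Node p [S g [S [S g [S g]] g]]]]
  [Node p [Node p [S g [S g [S [S g] g]]]]]
  [Node p [Node p [S g [S g [S g [S g]]]]]]

8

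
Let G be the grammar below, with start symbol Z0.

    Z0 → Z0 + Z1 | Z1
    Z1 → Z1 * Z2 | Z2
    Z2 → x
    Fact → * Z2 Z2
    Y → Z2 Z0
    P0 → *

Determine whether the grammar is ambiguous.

(Fact, Y, P0 are unreachable from Z0, so their rules don't affect L(Z0).) Z0 → Z0 + Z1 | Z1  ;  Z1 → Z1 * Z2 | Z2  — a left-associative chain with Z2 at the bottom. Each string factors uniquely by precedence.

Unambiguous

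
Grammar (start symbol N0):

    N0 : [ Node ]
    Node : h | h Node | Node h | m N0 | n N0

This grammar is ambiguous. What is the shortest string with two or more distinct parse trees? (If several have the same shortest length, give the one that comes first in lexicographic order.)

length 3: no string has ≥2 trees
length 4: [ h h ] has 2 parse trees

Two derivations of [ h h ]:
  N0 ⇒ [ Node ] ⇒ [ h Node ] ⇒ [ h h ]
  N0 ⇒ [ Node ] ⇒ [ Node h ] ⇒ [ h h ]

[ h h ]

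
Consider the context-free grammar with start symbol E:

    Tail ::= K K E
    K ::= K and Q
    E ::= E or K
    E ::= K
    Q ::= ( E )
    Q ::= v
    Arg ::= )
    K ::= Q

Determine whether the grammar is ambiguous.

Only E, K, Q are reachable from E; ignoring the rest: This is a standard precedence ladder (E over K over Q), with each level left-recursive on its own operator ('or' at E, 'and' at K). That structure is LR(1), hence unambiguous.

Unambiguous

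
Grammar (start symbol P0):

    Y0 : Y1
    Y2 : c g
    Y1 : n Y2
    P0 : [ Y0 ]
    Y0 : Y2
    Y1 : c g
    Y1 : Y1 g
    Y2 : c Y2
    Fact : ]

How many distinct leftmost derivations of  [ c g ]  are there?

2

Parse trees for [ c g ]:
  [P0 [ [Y0 [Y1 c g]] ]]
  [P0 [ [Y0 [Y2 c g]] ]]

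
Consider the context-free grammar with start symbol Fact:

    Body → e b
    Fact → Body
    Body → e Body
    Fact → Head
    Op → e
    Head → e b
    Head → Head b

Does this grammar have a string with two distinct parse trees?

Witness: e b

Derivation 1: Fact ⇒ Body ⇒ e b
Derivation 2: Fact ⇒ Head ⇒ e b

Two distinct leftmost derivations for the same string.

Ambiguous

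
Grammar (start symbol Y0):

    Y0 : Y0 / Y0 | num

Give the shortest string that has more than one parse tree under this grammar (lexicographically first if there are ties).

num / num / num

length 1: no string has ≥2 trees
length 3: no string has ≥2 trees
length 5: num / num / num has 2 parse trees

Two derivations of num / num / num:
  Y0 ⇒ Y0 / Y0 ⇒ Y0 / Y0 / Y0 ⇒ num / Y0 / Y0 ⇒ num / num / Y0 ⇒ num / num / num
  Y0 ⇒ Y0 / Y0 ⇒ num / Y0 ⇒ num / Y0 / Y0 ⇒ num / num / Y0 ⇒ num / num / num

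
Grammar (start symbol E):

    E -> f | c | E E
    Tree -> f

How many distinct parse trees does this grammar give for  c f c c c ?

14

Parse trees for c f c c c (showing first 6 of 14):
  [E [E c] [E [E f] [E [E c] [E [E c] [E c]]]]]
  [E [E c] [E [E f] [E [E [E c] [E c]] [E c]]]]
  [E [E c] [E [E [E f] [E c]] [E [E c] [E c]]]]
  [E [E c] [E [E [E f] [E [E c] [E c]]] [E c]]]
  [E [E c] [E [E [E [E f] [E c]] [E c]] [E c]]]
  [E [E [E c] [E f]] [E [E c] [E [E c] [E c]]]]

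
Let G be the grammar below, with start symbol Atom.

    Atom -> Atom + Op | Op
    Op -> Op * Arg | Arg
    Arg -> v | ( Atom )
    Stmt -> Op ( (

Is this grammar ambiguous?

Unambiguous

(Stmt is unreachable from Atom, so its rules don't affect L(Atom).) This is a standard precedence ladder (Atom over Op over Arg), with each level left-recursive on its own operator ('+' at Atom, '*' at Op). That structure is LR(1), hence unambiguous.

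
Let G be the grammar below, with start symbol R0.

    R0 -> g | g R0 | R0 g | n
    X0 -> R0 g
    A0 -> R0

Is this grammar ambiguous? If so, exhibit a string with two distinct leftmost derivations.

Witness: g g

Derivation 1: R0 ⇒ g R0 ⇒ g g
Derivation 2: R0 ⇒ R0 g ⇒ g g

Two distinct leftmost derivations for the same string.

Ambiguous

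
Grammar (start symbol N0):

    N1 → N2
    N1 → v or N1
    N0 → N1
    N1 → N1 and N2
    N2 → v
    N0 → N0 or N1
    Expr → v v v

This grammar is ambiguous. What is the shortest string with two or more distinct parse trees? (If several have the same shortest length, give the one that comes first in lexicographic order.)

length 1: no string has ≥2 trees
length 3: v or v has 2 parse trees

Two derivations of v or v:
  N0 ⇒ N1 ⇒ v or N1 ⇒ v or N2 ⇒ v or v
  N0 ⇒ N0 or N1 ⇒ N1 or N1 ⇒ N2 or N1 ⇒ v or N1 ⇒ v or N2 ⇒ v or v

v or v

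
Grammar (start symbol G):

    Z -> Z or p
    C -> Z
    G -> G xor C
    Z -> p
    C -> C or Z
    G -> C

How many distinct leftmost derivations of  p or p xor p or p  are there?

4

Parse trees for p or p xor p or p:
  [G [G [C [Z [Z p] or p]]] xor [C [Z [Z p] or p]]]
  [G [G [C [Z [Z p] or p]]] xor [C [C [Z p]] or [Z p]]]
  [G [G [C [C [Z p]] or [Z p]]] xor [C [Z [Z p] or p]]]
  [G [G [C [C [Z p]] or [Z p]]] xor [C [C [Z p]] or [Z p]]]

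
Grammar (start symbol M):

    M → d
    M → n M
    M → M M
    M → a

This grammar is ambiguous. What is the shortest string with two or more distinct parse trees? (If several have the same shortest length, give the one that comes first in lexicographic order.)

a a a

length 1: no string has ≥2 trees
length 2: no string has ≥2 trees
length 3: a a a has 2 parse trees

Two derivations of a a a:
  M ⇒ M M ⇒ M M M ⇒ a M M ⇒ a a M ⇒ a a a
  M ⇒ M M ⇒ a M ⇒ a M M ⇒ a a M ⇒ a a a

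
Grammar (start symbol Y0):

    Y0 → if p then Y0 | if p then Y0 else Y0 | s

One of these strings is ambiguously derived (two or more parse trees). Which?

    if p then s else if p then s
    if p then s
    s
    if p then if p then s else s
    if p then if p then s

if p then s else if p then s: 1 tree
if p then s: 1 tree
s: 1 tree
if p then if p then s else s: 2 trees
if p then if p then s: 1 tree

if p then if p then s else s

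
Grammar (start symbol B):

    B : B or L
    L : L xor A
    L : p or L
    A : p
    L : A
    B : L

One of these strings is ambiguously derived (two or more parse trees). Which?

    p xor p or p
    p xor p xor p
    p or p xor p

p xor p or p: 1 tree
p xor p xor p: 1 tree
p or p xor p: 3 trees

p or p xor p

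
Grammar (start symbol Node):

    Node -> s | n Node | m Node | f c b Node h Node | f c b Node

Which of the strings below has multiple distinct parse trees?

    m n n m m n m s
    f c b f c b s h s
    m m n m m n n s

f c b f c b s h s

m n n m m n m s: 1 tree
f c b f c b s h s: 2 trees
m m n m m n n s: 1 tree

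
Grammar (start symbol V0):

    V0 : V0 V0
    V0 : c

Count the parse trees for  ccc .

2

Parse trees for ccc:
  [V0 [V0 c] [V0 [V0 c] [V0 c]]]
  [V0 [V0 [V0 c] [V0 c]] [V0 c]]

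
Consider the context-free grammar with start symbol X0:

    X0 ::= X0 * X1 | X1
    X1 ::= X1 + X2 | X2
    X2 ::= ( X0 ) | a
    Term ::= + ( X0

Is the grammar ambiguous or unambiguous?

Unambiguous

Only X0, X1, X2 are reachable from X0; ignoring the rest: X0 → X0 * X1 | X1  ;  X1 → X1 + X2 | X2  — a left-associative chain with X2 at the bottom. Each string factors uniquely by precedence.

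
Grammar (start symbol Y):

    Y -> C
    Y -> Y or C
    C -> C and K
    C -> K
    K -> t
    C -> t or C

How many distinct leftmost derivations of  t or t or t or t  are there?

Parse trees for t or t or t or t:
  [Y [C t or [C t or [C t or [C [K t]]]]]]
  [Y [Y [C [K t]]] or [C t or [C t or [C [K t]]]]]
  [Y [Y [C t or [C [K t]]]] or [C t or [C [K t]]]]
  [Y [Y [Y [C [K t]]] or [C [K t]]] or [C t or [C [K t]]]]
  [Y [Y [C t or [C t or [C [K t]]]]] or [C [K t]]]
  [Y [Y [Y [C [K t]]] or [C t or [C [K t]]]] or [C [K t]]]
  [Y [Y [Y [C t or [C [K t]]]] or [C [K t]]] or [C [K t]]]
  [Y [Y [Y [Y [C [K t]]] or [C [K t]]] or [C [K t]]] or [C [K t]]]

8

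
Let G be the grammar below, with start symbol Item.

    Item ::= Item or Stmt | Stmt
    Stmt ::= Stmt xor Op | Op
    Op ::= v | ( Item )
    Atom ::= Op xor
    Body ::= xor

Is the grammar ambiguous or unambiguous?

Unambiguous

Only Item, Stmt, Op are reachable from Item; ignoring the rest: This is a standard precedence ladder (Item over Stmt over Op), with each level left-recursive on its own operator ('or' at Item, 'xor' at Stmt). That structure is LR(1), hence unambiguous.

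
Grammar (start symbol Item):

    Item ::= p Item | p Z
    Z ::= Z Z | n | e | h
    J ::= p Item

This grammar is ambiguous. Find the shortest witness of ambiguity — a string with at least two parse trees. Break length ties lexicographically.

p e e e

length 2: no string has ≥2 trees
length 3: no string has ≥2 trees
length 4: p e e e has 2 parse trees

Two derivations of p e e e:
  Item ⇒ p Z ⇒ p Z Z ⇒ p Z Z Z ⇒ p e Z Z ⇒ p e e Z ⇒ p e e e
  Item ⇒ p Z ⇒ p Z Z ⇒ p e Z ⇒ p e Z Z ⇒ p e e Z ⇒ p e e e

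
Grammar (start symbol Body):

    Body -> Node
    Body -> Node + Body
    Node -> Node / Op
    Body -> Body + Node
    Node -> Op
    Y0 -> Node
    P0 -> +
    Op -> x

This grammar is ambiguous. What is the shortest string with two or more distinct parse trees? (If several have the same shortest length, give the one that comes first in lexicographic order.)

length 1: no string has ≥2 trees
length 3: x + x has 2 parse trees

Two derivations of x + x:
  Body ⇒ Node + Body ⇒ Op + Body ⇒ x + Body ⇒ x + Node ⇒ x + Op ⇒ x + x
  Body ⇒ Body + Node ⇒ Node + Node ⇒ Op + Node ⇒ x + Node ⇒ x + Op ⇒ x + x

x + x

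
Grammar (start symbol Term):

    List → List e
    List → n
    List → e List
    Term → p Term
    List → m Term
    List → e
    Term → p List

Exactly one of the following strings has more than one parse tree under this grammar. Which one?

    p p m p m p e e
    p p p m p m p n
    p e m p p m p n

p p m p m p e e: 4 trees
p p p m p m p n: 1 tree
p e m p p m p n: 1 tree

p p m p m p e e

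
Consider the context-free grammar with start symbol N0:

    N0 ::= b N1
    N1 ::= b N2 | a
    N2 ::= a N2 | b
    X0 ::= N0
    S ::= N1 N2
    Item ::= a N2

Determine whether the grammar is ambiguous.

Unambiguous

(X0, S, Item are unreachable from N0, so their rules don't affect L(N0).) Each reachable nonterminal has at most one production per leading terminal, and all productions are right-linear; the derivation is determined token-by-token.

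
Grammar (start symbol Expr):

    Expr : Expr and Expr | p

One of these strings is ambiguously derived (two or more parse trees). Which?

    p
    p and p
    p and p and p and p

p and p and p and p

p: 1 tree
p and p: 1 tree
p and p and p and p: 5 trees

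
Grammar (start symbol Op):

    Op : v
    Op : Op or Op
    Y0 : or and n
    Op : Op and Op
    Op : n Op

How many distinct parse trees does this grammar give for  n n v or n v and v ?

12

Parse trees for n n v or n v and v (showing first 6 of 12):
  [Op [Op n [Op n [Op v]]] or [Op [Op n [Op v]] and [Op v]]]
  [Op [Op n [Op n [Op v]]] or [Op n [Op [Op v] and [Op v]]]]
  [Op [Op [Op n [Op n [Op v]]] or [Op n [Op v]]] and [Op v]]
  [Op [Op n [Op [Op n [Op v]] or [Op n [Op v]]]] and [Op v]]
  [Op [Op n [Op n [Op [Op v] or [Op n [Op v]]]]] and [Op v]]
  [Op n [Op [Op n [Op v]] or [Op [Op n [Op v]] and [Op v]]]]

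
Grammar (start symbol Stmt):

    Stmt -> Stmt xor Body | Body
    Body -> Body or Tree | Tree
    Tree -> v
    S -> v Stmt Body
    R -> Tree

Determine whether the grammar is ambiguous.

Unambiguous

(S, R are unreachable from Stmt, so their rules don't affect L(Stmt).) Stmt → Stmt xor Body | Body  ;  Body → Body or Tree | Tree  — a left-associative chain with Tree at the bottom. Each string factors uniquely by precedence.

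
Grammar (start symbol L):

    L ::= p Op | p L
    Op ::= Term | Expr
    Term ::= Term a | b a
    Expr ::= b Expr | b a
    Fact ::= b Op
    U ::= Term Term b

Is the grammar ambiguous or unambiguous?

Witness: p b a

Derivation 1: L ⇒ p Op ⇒ p Term ⇒ p b a
Derivation 2: L ⇒ p Op ⇒ p Expr ⇒ p b a

Two distinct leftmost derivations for the same string.

Ambiguous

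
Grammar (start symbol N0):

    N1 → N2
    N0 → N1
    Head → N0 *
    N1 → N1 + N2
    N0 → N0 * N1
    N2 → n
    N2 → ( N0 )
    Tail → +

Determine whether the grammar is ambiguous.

Unambiguous

(Head, Tail are unreachable from N0, so their rules don't affect L(N0).) N0 → N0 * N1 | N1  ;  N1 → N1 + N2 | N2  — a left-associative chain with N2 at the bottom. Each string factors uniquely by precedence.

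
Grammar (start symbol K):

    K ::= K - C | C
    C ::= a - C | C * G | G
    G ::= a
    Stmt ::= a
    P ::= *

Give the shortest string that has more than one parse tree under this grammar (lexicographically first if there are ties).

a - a

length 1: no string has ≥2 trees
length 3: a - a has 2 parse trees

Two derivations of a - a:
  K ⇒ K - C ⇒ C - C ⇒ G - C ⇒ a - C ⇒ a - G ⇒ a - a
  K ⇒ C ⇒ a - C ⇒ a - G ⇒ a - a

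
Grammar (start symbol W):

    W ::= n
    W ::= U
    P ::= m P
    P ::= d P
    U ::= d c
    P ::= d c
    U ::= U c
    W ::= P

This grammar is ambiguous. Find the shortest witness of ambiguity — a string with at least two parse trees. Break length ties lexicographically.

length 1: no string has ≥2 trees
length 2: d c has 2 parse trees

Two derivations of d c:
  W ⇒ U ⇒ d c
  W ⇒ P ⇒ d c

d c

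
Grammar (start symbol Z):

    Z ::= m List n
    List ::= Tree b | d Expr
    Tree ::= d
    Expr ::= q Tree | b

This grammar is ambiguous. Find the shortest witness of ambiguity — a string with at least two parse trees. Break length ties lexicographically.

length 4: m d b n has 2 parse trees

Two derivations of m d b n:
  Z ⇒ m List n ⇒ m Tree b n ⇒ m d b n
  Z ⇒ m List n ⇒ m d Expr n ⇒ m d b n

m d b n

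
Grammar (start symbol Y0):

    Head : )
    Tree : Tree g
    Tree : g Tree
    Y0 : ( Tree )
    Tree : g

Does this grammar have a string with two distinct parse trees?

Witness: ( g g )

Derivation 1: Y0 ⇒ ( Tree ) ⇒ ( Tree g ) ⇒ ( g g )
Derivation 2: Y0 ⇒ ( Tree ) ⇒ ( g Tree ) ⇒ ( g g )

Two distinct leftmost derivations for the same string.

Ambiguous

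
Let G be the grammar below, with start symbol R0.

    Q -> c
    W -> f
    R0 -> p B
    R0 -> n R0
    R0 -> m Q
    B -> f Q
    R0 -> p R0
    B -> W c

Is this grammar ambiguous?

Witness: p f c

Derivation 1: R0 ⇒ p B ⇒ p f Q ⇒ p f c
Derivation 2: R0 ⇒ p B ⇒ p W c ⇒ p f c

Two distinct leftmost derivations for the same string.

Ambiguous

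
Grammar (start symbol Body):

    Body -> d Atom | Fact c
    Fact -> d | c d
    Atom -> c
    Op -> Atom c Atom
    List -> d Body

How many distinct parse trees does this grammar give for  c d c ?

Parse trees for c d c:
  [Body [Fact c d] c]

1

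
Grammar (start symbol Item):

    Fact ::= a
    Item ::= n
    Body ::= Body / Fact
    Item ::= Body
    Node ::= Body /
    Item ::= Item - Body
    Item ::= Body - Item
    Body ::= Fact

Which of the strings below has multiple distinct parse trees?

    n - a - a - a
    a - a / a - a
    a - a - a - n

a - a / a - a

n - a - a - a: 1 tree
a - a / a - a: 4 trees
a - a - a - n: 1 tree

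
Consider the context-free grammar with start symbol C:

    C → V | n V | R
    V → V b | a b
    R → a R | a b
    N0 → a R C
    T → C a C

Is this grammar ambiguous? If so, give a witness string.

Ambiguous

Witness: a b

Derivation 1: C ⇒ V ⇒ a b
Derivation 2: C ⇒ R ⇒ a b

Two distinct leftmost derivations for the same string.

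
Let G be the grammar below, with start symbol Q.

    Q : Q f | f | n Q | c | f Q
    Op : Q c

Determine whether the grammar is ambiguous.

Witness: f f

Derivation 1: Q ⇒ Q f ⇒ f f
Derivation 2: Q ⇒ f Q ⇒ f f

Two distinct leftmost derivations for the same string.

Ambiguous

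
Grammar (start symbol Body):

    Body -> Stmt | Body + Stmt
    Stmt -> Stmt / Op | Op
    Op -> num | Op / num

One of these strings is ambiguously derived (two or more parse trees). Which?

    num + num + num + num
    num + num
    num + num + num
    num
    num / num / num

num + num + num + num: 1 tree
num + num: 1 tree
num + num + num: 1 tree
num: 1 tree
num / num / num: 4 trees

num / num / num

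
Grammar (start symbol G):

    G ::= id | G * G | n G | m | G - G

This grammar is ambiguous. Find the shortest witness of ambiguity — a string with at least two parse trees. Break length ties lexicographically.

length 1: no string has ≥2 trees
length 2: no string has ≥2 trees
length 3: no string has ≥2 trees
length 4: n id * id has 2 parse trees

Two derivations of n id * id:
  G ⇒ G * G ⇒ n G * G ⇒ n id * G ⇒ n id * id
  G ⇒ n G ⇒ n G * G ⇒ n id * G ⇒ n id * id

n id * id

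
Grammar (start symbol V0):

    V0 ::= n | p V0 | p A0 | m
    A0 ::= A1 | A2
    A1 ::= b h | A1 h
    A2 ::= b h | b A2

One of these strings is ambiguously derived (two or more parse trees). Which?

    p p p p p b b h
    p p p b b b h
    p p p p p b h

p p p p p b h

p p p p p b b h: 1 tree
p p p b b b h: 1 tree
p p p p p b h: 2 trees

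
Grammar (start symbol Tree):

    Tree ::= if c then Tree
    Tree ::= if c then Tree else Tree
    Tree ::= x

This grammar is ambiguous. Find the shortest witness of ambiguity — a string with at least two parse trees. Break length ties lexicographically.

length 1: no string has ≥2 trees
length 4: no string has ≥2 trees
length 6: no string has ≥2 trees
length 7: no string has ≥2 trees
length 9: if c then if c then x else x has 2 parse trees

Two derivations of if c then if c then x else x:
  Tree ⇒ if c then Tree ⇒ if c then if c then Tree else Tree ⇒ if c then if c then x else Tree ⇒ if c then if c then x else x
  Tree ⇒ if c then Tree else Tree ⇒ if c then if c then Tree else Tree ⇒ if c then if c then x else Tree ⇒ if c then if c then x else x

if c then if c then x else x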